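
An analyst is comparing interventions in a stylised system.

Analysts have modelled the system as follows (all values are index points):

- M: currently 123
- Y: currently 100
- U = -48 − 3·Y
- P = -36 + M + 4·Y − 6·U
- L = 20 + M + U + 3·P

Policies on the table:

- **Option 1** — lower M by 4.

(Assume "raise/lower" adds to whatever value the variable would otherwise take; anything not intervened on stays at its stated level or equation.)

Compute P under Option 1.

2571

Option 1 (M − 4):
  M = 123 − 4 = 119
  Y = 100
  U = -48 − 3·100 = -348
  P = -36 + 119 + 4·100 − 6·(-348) = 2571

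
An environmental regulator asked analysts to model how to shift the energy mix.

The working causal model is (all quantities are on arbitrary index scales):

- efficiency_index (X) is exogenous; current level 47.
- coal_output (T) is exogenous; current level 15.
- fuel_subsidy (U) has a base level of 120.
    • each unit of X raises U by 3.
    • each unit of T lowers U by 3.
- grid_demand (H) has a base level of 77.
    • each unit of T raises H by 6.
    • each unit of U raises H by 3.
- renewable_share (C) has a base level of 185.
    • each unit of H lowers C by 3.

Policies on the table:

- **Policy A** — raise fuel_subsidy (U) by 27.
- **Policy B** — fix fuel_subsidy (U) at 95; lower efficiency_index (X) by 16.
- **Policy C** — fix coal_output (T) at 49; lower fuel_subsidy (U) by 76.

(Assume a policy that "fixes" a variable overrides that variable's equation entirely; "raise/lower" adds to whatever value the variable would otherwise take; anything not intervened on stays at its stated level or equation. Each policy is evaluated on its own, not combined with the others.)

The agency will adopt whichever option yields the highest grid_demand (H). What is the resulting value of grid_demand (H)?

896

Policy A (U + 27):
  X = 47
  T = 15
  U = 120 + 3·47 − 3·15 (+27 from intervention) = 243
  H = 77 + 6·15 + 3·243 = 896
Policy B (U := 95, X − 16):
  X = 47 − 16 = 31
  T = 15
  U = 95
  H = 77 + 6·15 + 3·95 = 452
Policy C (T := 49, U − 76):
  X = 47
  T = 49
  U = 120 + 3·47 − 3·49 (−76 from intervention) = 38
  H = 77 + 6·49 + 3·38 = 485
Comparing — Policy A: H=896, Policy B: H=452, Policy C: H=485. Highest is 896 (Policy A).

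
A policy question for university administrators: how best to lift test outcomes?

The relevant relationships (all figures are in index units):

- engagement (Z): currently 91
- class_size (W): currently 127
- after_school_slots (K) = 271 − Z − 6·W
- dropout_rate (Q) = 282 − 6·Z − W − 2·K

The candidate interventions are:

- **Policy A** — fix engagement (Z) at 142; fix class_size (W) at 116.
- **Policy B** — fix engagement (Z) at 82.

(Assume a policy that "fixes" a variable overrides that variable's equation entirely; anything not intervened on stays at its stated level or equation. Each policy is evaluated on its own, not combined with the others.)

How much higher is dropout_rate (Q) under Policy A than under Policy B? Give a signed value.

-361

Policy A (Z := 142, W := 116):
  Z = 142
  W = 116
  K = 271 − 142 − 6·116 = -567
  Q = 282 − 6·142 − 116 − 2·(-567) = 448
Policy B (Z := 82):
  Z = 82
  W = 127
  K = 271 − 82 − 6·127 = -573
  Q = 282 − 6·82 − 127 − 2·(-573) = 809
Q: 448 − 809 = -361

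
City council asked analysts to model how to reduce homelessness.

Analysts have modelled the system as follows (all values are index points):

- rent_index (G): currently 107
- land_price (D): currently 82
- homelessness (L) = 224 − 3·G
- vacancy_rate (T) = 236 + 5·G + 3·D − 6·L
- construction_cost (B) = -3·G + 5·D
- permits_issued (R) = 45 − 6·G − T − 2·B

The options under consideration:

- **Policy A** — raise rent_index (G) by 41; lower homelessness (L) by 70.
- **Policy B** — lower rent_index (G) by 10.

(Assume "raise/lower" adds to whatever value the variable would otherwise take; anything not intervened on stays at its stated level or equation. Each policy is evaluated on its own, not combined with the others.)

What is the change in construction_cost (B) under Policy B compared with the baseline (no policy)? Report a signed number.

Baseline:
  G = 107
  D = 82
  B = 0 − 3·107 + 5·82 = 89
Policy B (G − 10):
  G = 107 − 10 = 97
  D = 82
  B = 0 − 3·97 + 5·82 = 119
Change in B: 119 − 89 = 30

30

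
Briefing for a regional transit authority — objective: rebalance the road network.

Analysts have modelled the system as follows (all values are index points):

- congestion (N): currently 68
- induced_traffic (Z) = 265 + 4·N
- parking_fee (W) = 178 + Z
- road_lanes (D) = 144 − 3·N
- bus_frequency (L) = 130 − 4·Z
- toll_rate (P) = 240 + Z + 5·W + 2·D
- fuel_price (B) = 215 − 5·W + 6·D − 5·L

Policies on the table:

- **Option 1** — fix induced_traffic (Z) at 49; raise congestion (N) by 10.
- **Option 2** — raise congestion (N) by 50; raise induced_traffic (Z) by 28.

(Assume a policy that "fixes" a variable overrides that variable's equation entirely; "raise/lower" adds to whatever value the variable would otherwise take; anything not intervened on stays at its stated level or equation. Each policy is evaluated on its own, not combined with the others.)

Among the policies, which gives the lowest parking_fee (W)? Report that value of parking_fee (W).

Option 1 (Z := 49, N + 10):
  N = 68 + 10 = 78
  Z = 49
  W = 178 + 49 = 227
Option 2 (N + 50, Z + 28):
  N = 68 + 50 = 118
  Z = 265 + 4·118 (+28 from intervention) = 765
  W = 178 + 765 = 943
Comparing — Option 1: W=227, Option 2: W=943. Lowest is 227 (Option 1).

227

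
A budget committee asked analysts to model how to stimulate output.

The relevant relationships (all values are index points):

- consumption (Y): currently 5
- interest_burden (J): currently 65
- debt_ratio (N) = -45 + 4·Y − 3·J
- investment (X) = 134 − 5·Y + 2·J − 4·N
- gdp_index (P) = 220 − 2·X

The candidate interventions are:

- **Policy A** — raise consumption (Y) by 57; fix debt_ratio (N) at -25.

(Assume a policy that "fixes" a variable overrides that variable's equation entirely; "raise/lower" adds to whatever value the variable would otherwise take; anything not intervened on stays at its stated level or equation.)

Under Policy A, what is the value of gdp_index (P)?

112

Policy A (Y + 57, N := -25):
  Y = 5 + 57 = 62
  J = 65
  N = -25
  X = 134 − 5·62 + 2·65 − 4·(-25) = 54
  P = 220 − 2·54 = 112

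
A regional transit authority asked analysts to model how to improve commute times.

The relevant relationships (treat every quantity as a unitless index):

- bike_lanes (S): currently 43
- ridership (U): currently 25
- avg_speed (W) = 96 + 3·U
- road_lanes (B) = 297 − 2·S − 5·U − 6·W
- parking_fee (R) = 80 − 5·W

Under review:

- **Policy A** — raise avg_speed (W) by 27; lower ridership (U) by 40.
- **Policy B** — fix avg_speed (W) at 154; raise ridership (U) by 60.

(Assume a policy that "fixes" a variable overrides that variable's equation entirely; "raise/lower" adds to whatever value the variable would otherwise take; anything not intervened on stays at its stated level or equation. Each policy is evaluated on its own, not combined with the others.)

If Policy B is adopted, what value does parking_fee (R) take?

-690

Policy B (W := 154, U + 60):
  U = 25 + 60 = 85
  W = 154
  R = 80 − 5·154 = -690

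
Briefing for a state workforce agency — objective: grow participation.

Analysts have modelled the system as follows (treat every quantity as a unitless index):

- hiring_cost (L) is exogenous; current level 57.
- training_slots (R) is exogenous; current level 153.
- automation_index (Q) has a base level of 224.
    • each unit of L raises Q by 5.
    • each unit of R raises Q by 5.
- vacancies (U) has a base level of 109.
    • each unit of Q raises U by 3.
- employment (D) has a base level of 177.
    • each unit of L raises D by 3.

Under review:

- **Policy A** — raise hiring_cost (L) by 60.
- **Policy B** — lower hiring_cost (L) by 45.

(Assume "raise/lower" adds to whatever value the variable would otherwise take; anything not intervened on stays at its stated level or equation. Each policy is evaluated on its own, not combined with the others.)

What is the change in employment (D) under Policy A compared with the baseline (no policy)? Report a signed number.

Baseline:
  L = 57
  D = 177 + 3·57 = 348
Policy A (L + 60):
  L = 57 + 60 = 117
  D = 177 + 3·117 = 528
Change in D: 528 − 348 = 180

180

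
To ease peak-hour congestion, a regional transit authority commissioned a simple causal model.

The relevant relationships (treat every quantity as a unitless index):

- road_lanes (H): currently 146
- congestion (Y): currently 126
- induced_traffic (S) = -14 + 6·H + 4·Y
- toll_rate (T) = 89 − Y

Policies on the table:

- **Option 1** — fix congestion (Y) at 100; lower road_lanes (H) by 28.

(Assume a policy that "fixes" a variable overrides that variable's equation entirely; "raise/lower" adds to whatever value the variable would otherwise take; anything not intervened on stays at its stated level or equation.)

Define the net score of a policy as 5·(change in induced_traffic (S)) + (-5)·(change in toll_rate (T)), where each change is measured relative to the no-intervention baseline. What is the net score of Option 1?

Baseline:
  H = 146
  Y = 126
  S = -14 + 6·146 + 4·126 = 1366
  T = 89 − 126 = -37
Option 1 (Y := 100, H − 28):
  H = 146 − 28 = 118
  Y = 100
  S = -14 + 6·118 + 4·100 = 1094
  T = 89 − 100 = -11
ΔS = 1094 − 1366 = -272; ΔT = -11 − (-37) = 26
Score = 5·(-272) + (-5)·26 = -1490

-1490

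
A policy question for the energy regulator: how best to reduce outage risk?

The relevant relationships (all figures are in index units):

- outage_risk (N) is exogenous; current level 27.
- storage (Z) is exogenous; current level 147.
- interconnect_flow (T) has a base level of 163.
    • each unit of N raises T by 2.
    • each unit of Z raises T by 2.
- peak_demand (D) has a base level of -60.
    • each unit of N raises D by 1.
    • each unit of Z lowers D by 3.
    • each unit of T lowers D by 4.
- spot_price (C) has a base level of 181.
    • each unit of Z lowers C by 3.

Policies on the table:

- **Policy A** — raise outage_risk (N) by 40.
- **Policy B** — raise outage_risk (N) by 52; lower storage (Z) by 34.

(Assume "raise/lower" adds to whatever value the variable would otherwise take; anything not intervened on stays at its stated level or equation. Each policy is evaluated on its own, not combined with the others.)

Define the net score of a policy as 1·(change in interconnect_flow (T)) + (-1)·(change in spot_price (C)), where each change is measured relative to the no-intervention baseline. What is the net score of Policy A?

80

Baseline:
  N = 27
  Z = 147
  T = 163 + 2·27 + 2·147 = 511
  C = 181 − 3·147 = -260
Policy A (N + 40):
  N = 27 + 40 = 67
  Z = 147
  T = 163 + 2·67 + 2·147 = 591
  C = 181 − 3·147 = -260
ΔT = 591 − 511 = 80; ΔC = -260 − (-260) = 0
Score = 1·80 + (-1)·0 = 80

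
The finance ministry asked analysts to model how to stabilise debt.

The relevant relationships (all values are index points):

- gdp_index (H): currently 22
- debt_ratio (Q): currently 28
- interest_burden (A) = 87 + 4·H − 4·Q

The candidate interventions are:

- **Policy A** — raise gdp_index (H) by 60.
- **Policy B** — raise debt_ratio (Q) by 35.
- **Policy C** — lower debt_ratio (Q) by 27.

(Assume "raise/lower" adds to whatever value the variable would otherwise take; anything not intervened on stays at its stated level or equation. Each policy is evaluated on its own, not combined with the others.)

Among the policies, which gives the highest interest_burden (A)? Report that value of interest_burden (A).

303

Policy A (H + 60):
  H = 22 + 60 = 82
  Q = 28
  A = 87 + 4·82 − 4·28 = 303
Policy B (Q + 35):
  H = 22
  Q = 28 + 35 = 63
  A = 87 + 4·22 − 4·63 = -77
Policy C (Q − 27):
  H = 22
  Q = 28 − 27 = 1
  A = 87 + 4·22 − 4·1 = 171
Comparing — Policy A: A=303, Policy B: A=-77, Policy C: A=171. Highest is 303 (Policy A).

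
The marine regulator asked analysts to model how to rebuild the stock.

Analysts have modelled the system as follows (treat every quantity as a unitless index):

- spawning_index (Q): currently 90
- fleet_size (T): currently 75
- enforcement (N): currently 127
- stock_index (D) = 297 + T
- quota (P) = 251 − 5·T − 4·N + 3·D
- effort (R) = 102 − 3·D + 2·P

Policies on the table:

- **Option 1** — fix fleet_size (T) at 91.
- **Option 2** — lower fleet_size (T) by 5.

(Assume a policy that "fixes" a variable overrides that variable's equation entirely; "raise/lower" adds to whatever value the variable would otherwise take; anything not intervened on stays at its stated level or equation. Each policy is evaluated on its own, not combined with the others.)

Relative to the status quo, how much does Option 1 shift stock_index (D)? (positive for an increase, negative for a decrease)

Baseline:
  T = 75
  D = 297 + 75 = 372
Option 1 (T := 91):
  T = 91
  D = 297 + 91 = 388
Change in D: 388 − 372 = 16

16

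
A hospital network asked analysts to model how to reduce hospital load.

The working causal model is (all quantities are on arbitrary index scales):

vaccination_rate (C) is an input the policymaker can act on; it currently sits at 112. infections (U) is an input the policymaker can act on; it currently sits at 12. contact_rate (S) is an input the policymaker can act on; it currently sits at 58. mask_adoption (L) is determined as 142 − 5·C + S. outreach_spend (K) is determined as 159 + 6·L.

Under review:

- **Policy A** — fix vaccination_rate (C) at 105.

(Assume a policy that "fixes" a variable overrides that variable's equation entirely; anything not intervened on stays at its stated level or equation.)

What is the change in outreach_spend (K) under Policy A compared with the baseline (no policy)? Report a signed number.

Baseline:
  C = 112
  S = 58
  L = 142 − 5·112 + 58 = -360
  K = 159 + 6·(-360) = -2001
Policy A (C := 105):
  C = 105
  S = 58
  L = 142 − 5·105 + 58 = -325
  K = 159 + 6·(-325) = -1791
Change in K: -1791 − (-2001) = 210

210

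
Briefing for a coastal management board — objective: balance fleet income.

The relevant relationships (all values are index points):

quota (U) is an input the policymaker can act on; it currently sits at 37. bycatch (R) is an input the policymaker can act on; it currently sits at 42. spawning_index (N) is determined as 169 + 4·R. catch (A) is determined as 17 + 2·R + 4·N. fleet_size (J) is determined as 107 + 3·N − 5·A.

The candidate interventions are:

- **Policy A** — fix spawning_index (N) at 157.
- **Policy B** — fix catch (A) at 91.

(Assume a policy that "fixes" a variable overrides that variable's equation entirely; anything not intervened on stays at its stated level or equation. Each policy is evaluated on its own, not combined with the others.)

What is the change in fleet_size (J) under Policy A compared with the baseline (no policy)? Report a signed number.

3060

Baseline:
  R = 42
  N = 169 + 4·42 = 337
  A = 17 + 2·42 + 4·337 = 1449
  J = 107 + 3·337 − 5·1449 = -6127
Policy A (N := 157):
  R = 42
  N = 157
  A = 17 + 2·42 + 4·157 = 729
  J = 107 + 3·157 − 5·729 = -3067
Change in J: -3067 − (-6127) = 3060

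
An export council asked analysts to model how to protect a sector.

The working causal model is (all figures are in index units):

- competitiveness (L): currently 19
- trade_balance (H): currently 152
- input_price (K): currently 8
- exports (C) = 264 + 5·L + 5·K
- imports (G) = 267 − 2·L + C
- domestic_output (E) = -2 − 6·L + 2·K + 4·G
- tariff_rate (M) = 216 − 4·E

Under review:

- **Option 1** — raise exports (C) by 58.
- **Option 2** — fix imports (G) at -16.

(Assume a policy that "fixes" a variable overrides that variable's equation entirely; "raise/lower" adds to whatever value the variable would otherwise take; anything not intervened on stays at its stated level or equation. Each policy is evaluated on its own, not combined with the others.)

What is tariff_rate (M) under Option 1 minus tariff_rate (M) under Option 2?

-11232

Option 1 (C + 58):
  L = 19
  K = 8
  C = 264 + 5·19 + 5·8 (+58 from intervention) = 457
  G = 267 − 2·19 + 457 = 686
  E = -2 − 6·19 + 2·8 + 4·686 = 2644
  M = 216 − 4·2644 = -10360
Option 2 (G := -16):
  L = 19
  K = 8
  C = 264 + 5·19 + 5·8 = 399
  G = -16
  E = -2 − 6·19 + 2·8 + 4·(-16) = -164
  M = 216 − 4·(-164) = 872
M: -10360 − 872 = -11232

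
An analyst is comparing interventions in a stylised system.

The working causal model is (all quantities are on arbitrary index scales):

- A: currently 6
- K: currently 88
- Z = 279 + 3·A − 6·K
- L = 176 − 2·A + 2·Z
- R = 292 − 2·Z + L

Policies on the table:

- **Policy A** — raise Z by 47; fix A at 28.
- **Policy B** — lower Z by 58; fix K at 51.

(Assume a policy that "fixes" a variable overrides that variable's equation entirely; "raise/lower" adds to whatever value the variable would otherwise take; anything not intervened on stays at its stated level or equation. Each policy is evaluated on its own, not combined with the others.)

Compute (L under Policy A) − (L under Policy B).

-146

Policy A (Z + 47, A := 28):
  A = 28
  K = 88
  Z = 279 + 3·28 − 6·88 (+47 from intervention) = -118
  L = 176 − 2·28 + 2·(-118) = -116
Policy B (Z − 58, K := 51):
  A = 6
  K = 51
  Z = 279 + 3·6 − 6·51 (−58 from intervention) = -67
  L = 176 − 2·6 + 2·(-67) = 30
L: -116 − 30 = -146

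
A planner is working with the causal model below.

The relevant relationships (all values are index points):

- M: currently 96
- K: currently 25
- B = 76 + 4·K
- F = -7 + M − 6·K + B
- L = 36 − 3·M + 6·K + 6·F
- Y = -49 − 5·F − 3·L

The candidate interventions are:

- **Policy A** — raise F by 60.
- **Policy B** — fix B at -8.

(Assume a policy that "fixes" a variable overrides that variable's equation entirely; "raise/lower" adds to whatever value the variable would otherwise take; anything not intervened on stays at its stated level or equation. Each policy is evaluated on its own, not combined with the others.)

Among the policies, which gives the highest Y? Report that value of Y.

Policy A (F + 60):
  M = 96
  K = 25
  B = 76 + 4·25 = 176
  F = -7 + 96 − 6·25 + 176 (+60 from intervention) = 175
  L = 36 − 3·96 + 6·25 + 6·175 = 948
  Y = -49 − 5·175 − 3·948 = -3768
Policy B (B := -8):
  M = 96
  K = 25
  B = -8
  F = -7 + 96 − 6·25 + (-8) = -69
  L = 36 − 3·96 + 6·25 + 6·(-69) = -516
  Y = -49 − 5·(-69) − 3·(-516) = 1844
Comparing — Policy A: Y=-3768, Policy B: Y=1844. Highest is 1844 (Policy B).

1844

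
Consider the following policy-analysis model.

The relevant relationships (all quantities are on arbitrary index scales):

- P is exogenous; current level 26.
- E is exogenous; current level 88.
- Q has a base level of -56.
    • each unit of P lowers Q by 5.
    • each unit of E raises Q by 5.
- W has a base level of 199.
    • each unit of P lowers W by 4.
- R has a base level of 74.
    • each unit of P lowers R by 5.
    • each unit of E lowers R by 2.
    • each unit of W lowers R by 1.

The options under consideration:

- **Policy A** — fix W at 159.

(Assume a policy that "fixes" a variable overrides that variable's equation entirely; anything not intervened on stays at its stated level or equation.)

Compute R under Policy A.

Policy A (W := 159):
  P = 26
  E = 88
  W = 159
  R = 74 − 5·26 − 2·88 − 159 = -391

-391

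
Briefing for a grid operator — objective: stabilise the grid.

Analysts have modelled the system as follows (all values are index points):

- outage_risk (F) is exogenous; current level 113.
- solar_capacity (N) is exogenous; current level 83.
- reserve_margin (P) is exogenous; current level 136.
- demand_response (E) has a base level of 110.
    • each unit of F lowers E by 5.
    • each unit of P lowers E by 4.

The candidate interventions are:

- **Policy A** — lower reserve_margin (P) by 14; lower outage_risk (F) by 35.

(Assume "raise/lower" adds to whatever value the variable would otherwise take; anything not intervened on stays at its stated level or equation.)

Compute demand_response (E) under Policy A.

Policy A (P − 14, F − 35):
  F = 113 − 35 = 78
  P = 136 − 14 = 122
  E = 110 − 5·78 − 4·122 = -768

-768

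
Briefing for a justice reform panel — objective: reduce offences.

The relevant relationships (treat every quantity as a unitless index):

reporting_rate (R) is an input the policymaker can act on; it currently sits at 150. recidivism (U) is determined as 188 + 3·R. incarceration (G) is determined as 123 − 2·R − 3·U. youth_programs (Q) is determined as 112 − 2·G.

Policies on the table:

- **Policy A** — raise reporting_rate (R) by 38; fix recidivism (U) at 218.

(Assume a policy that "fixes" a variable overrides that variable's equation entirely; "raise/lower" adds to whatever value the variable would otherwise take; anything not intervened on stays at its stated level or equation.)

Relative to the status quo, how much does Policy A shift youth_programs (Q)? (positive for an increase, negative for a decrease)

-2368

Baseline:
  R = 150
  U = 188 + 3·150 = 638
  G = 123 − 2·150 − 3·638 = -2091
  Q = 112 − 2·(-2091) = 4294
Policy A (R + 38, U := 218):
  R = 150 + 38 = 188
  U = 218
  G = 123 − 2·188 − 3·218 = -907
  Q = 112 − 2·(-907) = 1926
Change in Q: 1926 − 4294 = -2368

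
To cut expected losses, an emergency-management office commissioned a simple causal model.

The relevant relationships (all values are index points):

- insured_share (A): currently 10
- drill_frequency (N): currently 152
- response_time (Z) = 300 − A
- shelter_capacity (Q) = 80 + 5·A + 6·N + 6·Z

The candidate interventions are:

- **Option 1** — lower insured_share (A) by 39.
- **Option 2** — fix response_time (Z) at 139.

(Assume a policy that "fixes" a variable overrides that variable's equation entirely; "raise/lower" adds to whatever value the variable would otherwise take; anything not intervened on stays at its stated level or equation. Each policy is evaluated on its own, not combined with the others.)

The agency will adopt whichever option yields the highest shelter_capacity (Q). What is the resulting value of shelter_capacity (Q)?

Option 1 (A − 39):
  A = 10 − 39 = -29
  N = 152
  Z = 300 − (-29) = 329
  Q = 80 + 5·(-29) + 6·152 + 6·329 = 2821
Option 2 (Z := 139):
  A = 10
  N = 152
  Z = 139
  Q = 80 + 5·10 + 6·152 + 6·139 = 1876
Comparing — Option 1: Q=2821, Option 2: Q=1876. Highest is 2821 (Option 1).

2821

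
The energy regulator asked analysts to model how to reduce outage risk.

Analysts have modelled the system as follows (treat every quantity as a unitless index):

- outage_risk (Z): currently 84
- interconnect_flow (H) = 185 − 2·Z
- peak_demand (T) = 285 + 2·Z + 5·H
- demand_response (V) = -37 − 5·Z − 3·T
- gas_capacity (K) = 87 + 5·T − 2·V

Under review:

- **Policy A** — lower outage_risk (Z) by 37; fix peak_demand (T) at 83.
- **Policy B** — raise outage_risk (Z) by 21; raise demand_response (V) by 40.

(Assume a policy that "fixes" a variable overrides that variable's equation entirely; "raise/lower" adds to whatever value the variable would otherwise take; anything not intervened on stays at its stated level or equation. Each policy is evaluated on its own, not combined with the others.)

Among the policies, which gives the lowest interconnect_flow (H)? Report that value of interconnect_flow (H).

Policy A (Z − 37, T := 83):
  Z = 84 − 37 = 47
  H = 185 − 2·47 = 91
Policy B (Z + 21, V + 40):
  Z = 84 + 21 = 105
  H = 185 − 2·105 = -25
Comparing — Policy A: H=91, Policy B: H=-25. Lowest is -25 (Policy B).

-25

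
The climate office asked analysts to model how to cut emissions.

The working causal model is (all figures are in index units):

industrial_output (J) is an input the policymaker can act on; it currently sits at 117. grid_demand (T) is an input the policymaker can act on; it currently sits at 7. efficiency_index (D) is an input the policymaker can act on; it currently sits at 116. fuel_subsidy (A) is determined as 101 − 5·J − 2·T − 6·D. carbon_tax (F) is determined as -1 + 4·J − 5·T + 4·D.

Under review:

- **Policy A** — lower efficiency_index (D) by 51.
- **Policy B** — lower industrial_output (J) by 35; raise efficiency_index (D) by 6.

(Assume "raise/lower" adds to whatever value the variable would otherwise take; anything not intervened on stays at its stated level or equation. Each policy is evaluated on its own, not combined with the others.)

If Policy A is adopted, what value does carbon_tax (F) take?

692

Policy A (D − 51):
  J = 117
  T = 7
  D = 116 − 51 = 65
  F = -1 + 4·117 − 5·7 + 4·65 = 692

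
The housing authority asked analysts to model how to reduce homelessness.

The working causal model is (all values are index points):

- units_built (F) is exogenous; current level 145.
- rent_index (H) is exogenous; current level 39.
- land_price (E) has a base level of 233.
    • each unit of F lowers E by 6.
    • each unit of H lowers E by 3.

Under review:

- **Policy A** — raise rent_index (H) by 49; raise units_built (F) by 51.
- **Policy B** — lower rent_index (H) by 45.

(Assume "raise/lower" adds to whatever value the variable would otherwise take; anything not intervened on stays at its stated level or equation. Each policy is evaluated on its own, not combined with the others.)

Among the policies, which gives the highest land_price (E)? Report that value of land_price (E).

-619

Policy A (H + 49, F + 51):
  F = 145 + 51 = 196
  H = 39 + 49 = 88
  E = 233 − 6·196 − 3·88 = -1207
Policy B (H − 45):
  F = 145
  H = 39 − 45 = -6
  E = 233 − 6·145 − 3·(-6) = -619
Comparing — Policy A: E=-1207, Policy B: E=-619. Highest is -619 (Policy B).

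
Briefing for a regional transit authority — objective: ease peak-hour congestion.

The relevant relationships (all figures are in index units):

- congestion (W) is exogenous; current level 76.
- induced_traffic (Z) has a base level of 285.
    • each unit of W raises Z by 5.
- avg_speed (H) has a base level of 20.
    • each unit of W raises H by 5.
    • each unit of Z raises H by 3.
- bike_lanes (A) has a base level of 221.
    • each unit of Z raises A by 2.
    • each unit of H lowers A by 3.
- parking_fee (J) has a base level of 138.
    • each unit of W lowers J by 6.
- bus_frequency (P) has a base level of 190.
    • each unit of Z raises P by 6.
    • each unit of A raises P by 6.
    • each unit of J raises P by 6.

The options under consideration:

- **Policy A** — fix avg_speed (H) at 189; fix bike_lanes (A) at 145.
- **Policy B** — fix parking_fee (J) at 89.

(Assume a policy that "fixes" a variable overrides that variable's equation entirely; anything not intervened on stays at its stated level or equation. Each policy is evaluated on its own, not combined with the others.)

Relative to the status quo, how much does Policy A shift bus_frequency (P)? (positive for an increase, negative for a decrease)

34674

Baseline:
  W = 76
  Z = 285 + 5·76 = 665
  H = 20 + 5·76 + 3·665 = 2395
  A = 221 + 2·665 − 3·2395 = -5634
  J = 138 − 6·76 = -318
  P = 190 + 6·665 + 6·(-5634) + 6·(-318) = -31532
Policy A (H := 189, A := 145):
  W = 76
  Z = 285 + 5·76 = 665
  H = 189
  A = 145
  J = 138 − 6·76 = -318
  P = 190 + 6·665 + 6·145 + 6·(-318) = 3142
Change in P: 3142 − (-31532) = 34674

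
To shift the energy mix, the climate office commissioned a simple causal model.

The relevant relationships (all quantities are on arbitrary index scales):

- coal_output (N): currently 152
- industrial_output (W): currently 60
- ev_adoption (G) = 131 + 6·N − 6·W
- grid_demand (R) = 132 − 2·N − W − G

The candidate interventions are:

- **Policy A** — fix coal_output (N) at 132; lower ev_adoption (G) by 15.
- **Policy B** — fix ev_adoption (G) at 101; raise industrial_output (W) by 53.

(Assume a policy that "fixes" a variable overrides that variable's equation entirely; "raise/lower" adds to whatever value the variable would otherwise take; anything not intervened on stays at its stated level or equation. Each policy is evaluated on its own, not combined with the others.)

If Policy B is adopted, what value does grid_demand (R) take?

Policy B (G := 101, W + 53):
  N = 152
  W = 60 + 53 = 113
  G = 101
  R = 132 − 2·152 − 113 − 101 = -386

-386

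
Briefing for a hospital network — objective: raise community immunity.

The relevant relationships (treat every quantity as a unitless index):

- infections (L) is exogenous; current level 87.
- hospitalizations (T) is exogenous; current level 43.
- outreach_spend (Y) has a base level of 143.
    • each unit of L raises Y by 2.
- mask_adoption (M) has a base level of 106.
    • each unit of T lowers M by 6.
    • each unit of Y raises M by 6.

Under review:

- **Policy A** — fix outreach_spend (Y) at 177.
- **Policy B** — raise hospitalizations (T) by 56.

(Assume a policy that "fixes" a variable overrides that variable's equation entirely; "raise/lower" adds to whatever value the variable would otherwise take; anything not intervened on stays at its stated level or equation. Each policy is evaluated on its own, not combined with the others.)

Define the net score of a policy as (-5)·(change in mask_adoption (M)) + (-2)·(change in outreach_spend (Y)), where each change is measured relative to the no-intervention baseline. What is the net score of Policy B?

Baseline:
  L = 87
  T = 43
  Y = 143 + 2·87 = 317
  M = 106 − 6·43 + 6·317 = 1750
Policy B (T + 56):
  L = 87
  T = 43 + 56 = 99
  Y = 143 + 2·87 = 317
  M = 106 − 6·99 + 6·317 = 1414
ΔM = 1414 − 1750 = -336; ΔY = 317 − 317 = 0
Score = (-5)·(-336) + (-2)·0 = 1680

1680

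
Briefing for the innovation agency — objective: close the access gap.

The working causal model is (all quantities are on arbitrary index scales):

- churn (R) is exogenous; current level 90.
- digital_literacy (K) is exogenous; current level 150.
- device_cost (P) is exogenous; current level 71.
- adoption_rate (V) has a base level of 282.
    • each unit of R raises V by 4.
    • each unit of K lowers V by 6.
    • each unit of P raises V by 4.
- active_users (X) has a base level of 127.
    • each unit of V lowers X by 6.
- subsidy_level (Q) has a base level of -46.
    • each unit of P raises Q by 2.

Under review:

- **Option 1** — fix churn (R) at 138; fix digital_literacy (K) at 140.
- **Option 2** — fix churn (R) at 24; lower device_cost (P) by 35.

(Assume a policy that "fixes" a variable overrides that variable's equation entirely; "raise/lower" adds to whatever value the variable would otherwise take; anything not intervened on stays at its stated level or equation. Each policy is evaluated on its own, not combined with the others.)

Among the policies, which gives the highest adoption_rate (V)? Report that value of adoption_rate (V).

278

Option 1 (R := 138, K := 140):
  R = 138
  K = 140
  P = 71
  V = 282 + 4·138 − 6·140 + 4·71 = 278
Option 2 (R := 24, P − 35):
  R = 24
  K = 150
  P = 71 − 35 = 36
  V = 282 + 4·24 − 6·150 + 4·36 = -378
Comparing — Option 1: V=278, Option 2: V=-378. Highest is 278 (Option 1).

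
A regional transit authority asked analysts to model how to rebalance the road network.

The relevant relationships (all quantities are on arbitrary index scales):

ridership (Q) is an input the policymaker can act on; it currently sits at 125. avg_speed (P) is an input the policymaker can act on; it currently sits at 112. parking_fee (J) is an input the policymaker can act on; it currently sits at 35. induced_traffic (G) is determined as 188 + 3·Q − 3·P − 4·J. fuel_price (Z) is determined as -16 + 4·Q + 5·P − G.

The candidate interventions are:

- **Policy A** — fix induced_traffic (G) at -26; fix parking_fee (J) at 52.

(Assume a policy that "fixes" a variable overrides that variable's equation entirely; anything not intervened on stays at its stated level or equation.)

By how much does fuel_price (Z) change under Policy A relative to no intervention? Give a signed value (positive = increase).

Baseline:
  Q = 125
  P = 112
  J = 35
  G = 188 + 3·125 − 3·112 − 4·35 = 87
  Z = -16 + 4·125 + 5·112 − 87 = 957
Policy A (G := -26, J := 52):
  Q = 125
  P = 112
  J = 52
  G = -26
  Z = -16 + 4·125 + 5·112 − (-26) = 1070
Change in Z: 1070 − 957 = 113

113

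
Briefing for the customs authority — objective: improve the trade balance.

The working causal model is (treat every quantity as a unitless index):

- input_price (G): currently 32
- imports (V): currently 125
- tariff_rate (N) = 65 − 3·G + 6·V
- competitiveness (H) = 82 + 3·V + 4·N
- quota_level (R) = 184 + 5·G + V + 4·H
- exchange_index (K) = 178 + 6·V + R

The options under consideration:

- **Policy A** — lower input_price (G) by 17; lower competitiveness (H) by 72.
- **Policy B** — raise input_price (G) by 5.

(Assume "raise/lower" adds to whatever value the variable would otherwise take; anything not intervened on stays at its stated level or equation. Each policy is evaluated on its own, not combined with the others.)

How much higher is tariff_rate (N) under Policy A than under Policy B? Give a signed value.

Policy A (G − 17, H − 72):
  G = 32 − 17 = 15
  V = 125
  N = 65 − 3·15 + 6·125 = 770
Policy B (G + 5):
  G = 32 + 5 = 37
  V = 125
  N = 65 − 3·37 + 6·125 = 704
N: 770 − 704 = 66

66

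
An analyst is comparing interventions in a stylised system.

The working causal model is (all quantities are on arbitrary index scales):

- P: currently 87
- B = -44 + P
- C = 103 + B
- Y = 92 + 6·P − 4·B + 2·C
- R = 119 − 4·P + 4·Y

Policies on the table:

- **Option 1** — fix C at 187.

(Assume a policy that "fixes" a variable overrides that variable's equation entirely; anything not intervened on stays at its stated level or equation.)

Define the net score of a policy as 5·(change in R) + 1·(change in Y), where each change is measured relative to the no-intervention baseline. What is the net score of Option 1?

Baseline:
  P = 87
  B = -44 + 87 = 43
  C = 103 + 43 = 146
  Y = 92 + 6·87 − 4·43 + 2·146 = 734
  R = 119 − 4·87 + 4·734 = 2707
Option 1 (C := 187):
  P = 87
  B = -44 + 87 = 43
  C = 187
  Y = 92 + 6·87 − 4·43 + 2·187 = 816
  R = 119 − 4·87 + 4·816 = 3035
ΔR = 3035 − 2707 = 328; ΔY = 816 − 734 = 82
Score = 5·328 + 1·82 = 1722

1722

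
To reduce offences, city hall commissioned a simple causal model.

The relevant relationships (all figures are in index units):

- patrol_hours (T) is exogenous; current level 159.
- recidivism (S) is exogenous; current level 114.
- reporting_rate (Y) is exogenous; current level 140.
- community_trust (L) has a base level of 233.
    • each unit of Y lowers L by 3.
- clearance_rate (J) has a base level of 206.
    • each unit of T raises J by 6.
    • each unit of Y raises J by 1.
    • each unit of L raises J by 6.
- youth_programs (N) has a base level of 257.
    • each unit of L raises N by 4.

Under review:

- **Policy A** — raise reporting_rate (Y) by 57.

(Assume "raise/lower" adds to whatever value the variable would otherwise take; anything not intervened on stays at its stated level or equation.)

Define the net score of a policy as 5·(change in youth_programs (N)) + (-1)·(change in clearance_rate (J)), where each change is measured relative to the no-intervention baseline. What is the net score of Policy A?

Baseline:
  T = 159
  Y = 140
  L = 233 − 3·140 = -187
  J = 206 + 6·159 + 140 + 6·(-187) = 178
  N = 257 + 4·(-187) = -491
Policy A (Y + 57):
  T = 159
  Y = 140 + 57 = 197
  L = 233 − 3·197 = -358
  J = 206 + 6·159 + 197 + 6·(-358) = -791
  N = 257 + 4·(-358) = -1175
ΔN = -1175 − (-491) = -684; ΔJ = -791 − 178 = -969
Score = 5·(-684) + (-1)·(-969) = -2451

-2451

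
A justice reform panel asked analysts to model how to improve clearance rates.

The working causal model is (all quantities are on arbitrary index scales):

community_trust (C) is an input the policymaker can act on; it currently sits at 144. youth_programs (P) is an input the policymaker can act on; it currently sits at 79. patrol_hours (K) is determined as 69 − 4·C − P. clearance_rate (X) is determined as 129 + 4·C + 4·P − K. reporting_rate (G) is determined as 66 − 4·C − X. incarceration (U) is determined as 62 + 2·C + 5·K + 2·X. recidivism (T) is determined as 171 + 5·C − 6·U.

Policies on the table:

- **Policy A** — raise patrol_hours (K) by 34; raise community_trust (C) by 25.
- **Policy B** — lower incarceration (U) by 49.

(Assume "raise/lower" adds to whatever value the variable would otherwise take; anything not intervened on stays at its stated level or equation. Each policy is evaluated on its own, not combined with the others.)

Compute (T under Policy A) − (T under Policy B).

Policy A (K + 34, C + 25):
  C = 144 + 25 = 169
  P = 79
  K = 69 − 4·169 − 79 (+34 from intervention) = -652
  X = 129 + 4·169 + 4·79 − (-652) = 1773
  U = 62 + 2·169 + 5·(-652) + 2·1773 = 686
  T = 171 + 5·169 − 6·686 = -3100
Policy B (U − 49):
  C = 144
  P = 79
  K = 69 − 4·144 − 79 = -586
  X = 129 + 4·144 + 4·79 − (-586) = 1607
  U = 62 + 2·144 + 5·(-586) + 2·1607 (−49 from intervention) = 585
  T = 171 + 5·144 − 6·585 = -2619
T: -3100 − (-2619) = -481

-481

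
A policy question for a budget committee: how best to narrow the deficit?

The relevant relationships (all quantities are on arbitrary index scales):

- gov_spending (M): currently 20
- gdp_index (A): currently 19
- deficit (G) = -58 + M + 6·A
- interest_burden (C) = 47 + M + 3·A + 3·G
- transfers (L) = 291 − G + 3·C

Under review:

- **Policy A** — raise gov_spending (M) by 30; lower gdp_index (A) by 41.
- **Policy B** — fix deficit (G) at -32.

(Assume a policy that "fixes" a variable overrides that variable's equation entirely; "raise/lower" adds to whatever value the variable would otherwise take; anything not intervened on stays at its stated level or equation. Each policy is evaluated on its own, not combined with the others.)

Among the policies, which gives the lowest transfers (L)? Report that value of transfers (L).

Policy A (M + 30, A − 41):
  M = 20 + 30 = 50
  A = 19 − 41 = -22
  G = -58 + 50 + 6·(-22) = -140
  C = 47 + 50 + 3·(-22) + 3·(-140) = -389
  L = 291 − (-140) + 3·(-389) = -736
Policy B (G := -32):
  M = 20
  A = 19
  G = -32
  C = 47 + 20 + 3·19 + 3·(-32) = 28
  L = 291 − (-32) + 3·28 = 407
Comparing — Policy A: L=-736, Policy B: L=407. Lowest is -736 (Policy A).

-736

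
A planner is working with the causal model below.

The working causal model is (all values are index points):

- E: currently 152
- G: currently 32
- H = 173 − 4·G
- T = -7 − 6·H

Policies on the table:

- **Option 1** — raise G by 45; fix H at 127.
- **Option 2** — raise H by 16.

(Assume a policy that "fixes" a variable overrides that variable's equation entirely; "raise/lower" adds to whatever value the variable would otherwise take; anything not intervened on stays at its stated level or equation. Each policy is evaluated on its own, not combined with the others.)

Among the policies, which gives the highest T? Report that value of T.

-373

Option 1 (G + 45, H := 127):
  G = 32 + 45 = 77
  H = 127
  T = -7 − 6·127 = -769
Option 2 (H + 16):
  G = 32
  H = 173 − 4·32 (+16 from intervention) = 61
  T = -7 − 6·61 = -373
Comparing — Option 1: T=-769, Option 2: T=-373. Highest is -373 (Option 2).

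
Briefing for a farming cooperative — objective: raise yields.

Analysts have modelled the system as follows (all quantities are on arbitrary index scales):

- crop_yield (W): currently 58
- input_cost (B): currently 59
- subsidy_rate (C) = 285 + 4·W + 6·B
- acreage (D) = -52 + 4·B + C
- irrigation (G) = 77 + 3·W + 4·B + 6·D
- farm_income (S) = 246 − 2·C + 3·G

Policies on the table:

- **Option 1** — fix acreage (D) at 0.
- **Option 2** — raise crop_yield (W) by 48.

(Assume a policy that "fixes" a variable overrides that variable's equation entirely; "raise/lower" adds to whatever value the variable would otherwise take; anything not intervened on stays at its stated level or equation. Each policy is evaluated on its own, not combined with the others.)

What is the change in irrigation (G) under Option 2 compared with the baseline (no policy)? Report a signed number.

1296

Baseline:
  W = 58
  B = 59
  C = 285 + 4·58 + 6·59 = 871
  D = -52 + 4·59 + 871 = 1055
  G = 77 + 3·58 + 4·59 + 6·1055 = 6817
Option 2 (W + 48):
  W = 58 + 48 = 106
  B = 59
  C = 285 + 4·106 + 6·59 = 1063
  D = -52 + 4·59 + 1063 = 1247
  G = 77 + 3·106 + 4·59 + 6·1247 = 8113
Change in G: 8113 − 6817 = 1296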